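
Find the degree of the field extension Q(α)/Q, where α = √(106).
[Q(α):Q] = 2

[Q(α):Q] equals the degree of the minimal polynomial of α. Here α^2 = 106 and x^2 - 106 is irreducible (d = 106 is squarefree, ≠ 1, hence not a square), so deg(m_α) = 2. Thus [Q(α):Q] = 2.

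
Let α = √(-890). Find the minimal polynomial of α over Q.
m_α(x) = x^2 + 890

α satisfies α^2 + 890 = 0, so x^2 + 890 annihilates α. Since d = -890 is squarefree and ≠ 1, it is not a perfect square in Q, so x^2 + 890 has no rational root and is therefore irreducible over Q (a degree-2 polynomial over a field is irreducible iff it has no root). Hence m_α(x) = x^2 + 890.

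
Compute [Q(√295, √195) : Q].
[Q(√295, √195) : Q] = 4

[Q(√295):Q] = 2 (min poly x^2 - 295, irreducible since 295 is squarefree > 1). For the top step, suppose √195 ∈ Q(√295), say √195 = c + d√295 with c, d ∈ Q. Squaring: 195 = c^2 + 295d^2 + 2cd√295. Since √295 ∉ Q this forces 2cd = 0. If d = 0 then √195 = c ∈ Q, contradicting 195 squarefree > 1. If c = 0 then 195 = 295d^2, so 295·195 = (295d)^2 is a perfect square in Q — but 295·195 = 57525 is not a perfect square (since 295 and 195 are distinct squarefree integers). Contradiction. Hence √195 ∉ Q(√295), so x^2 - 195 stays irreducible over Q(√295) and [Q(√295, √195) : Q(√295)] = 2. By the tower law, [Q(√295, √195) : Q] = 2 · 2 = 4.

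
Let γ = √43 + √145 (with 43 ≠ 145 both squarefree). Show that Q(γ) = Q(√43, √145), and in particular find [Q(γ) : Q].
[Q(γ) : Q] = 4 (equivalently, Q(γ) = Q(√43, √145))

Obviously Q(γ) ⊆ Q(√43, √145), and [Q(√43, √145):Q] = 4 (since 43, 145 are distinct squarefree integers > 1 with 6235 not a perfect square). To show equality we compute the minimal polynomial of γ. From γ = √43 + √145: γ^2 = 43 + 2√(6235) + 145 = 188 + 2√(6235), so γ^2 - 188 = 2√(6235); squaring, (γ^2 - 188)^2 = 4·6235, i.e. γ^4 - 376γ^2 + 35344 - 24940 = 0, i.e. γ^4 - 376γ^2 + 10404 = 0. So γ is a root of x^4 - 376x^2 + 10404. This polynomial is irreducible over Q: it has no rational root (each ±√43 ± √145 is irrational), and any factorization into two quadratics over Q would force √(6235) ∈ Q (pairing opposite roots) or √43, √145 ∈ Q (other pairings), all impossible. Hence [Q(γ):Q] = 4 = [Q(√43, √145):Q], so Q(γ) = Q(√43, √145).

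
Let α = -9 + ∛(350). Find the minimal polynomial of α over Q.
m_α(x) = x^3 + 27x^2 + 243x + 379

Set β = α + 9 = ∛(350), so β^3 = 350. Then (α + 9)^3 - 350 = 0, i.e. α is a root of g(x) = (x + 9)^3 - 350 = x^3 + 27x^2 + 243x + 379. Since g(x) = h(x + 9) where h(x) = x^3 - 350, and h is irreducible over Q (because 350 is not a perfect cube, so h has no rational root, and a monic cubic with no rational root is irreducible), g is also irreducible (irreducibility is preserved under the substitution x → x + 9). Hence m_α(x) = x^3 + 27x^2 + 243x + 379.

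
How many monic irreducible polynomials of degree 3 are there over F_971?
There are 305165880 monic irreducible polynomials of degree 3 over F_971

Each element of F_{971^3} that lies in no proper subfield is a root of exactly one monic irreducible of degree 3 over F_971, and each such polynomial has 3 distinct roots in F_{971^3}. By Möbius inversion the count is N_971(3) = (1/3) Σ_{d|3} μ(3/d) · 971^d = (1/3)(μ(3)·971^1 + μ(1)·971^3) = 915497640/3 = 305165880.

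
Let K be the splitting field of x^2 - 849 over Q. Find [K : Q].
[K : Q] = 2

f(x) = x^2 - 849 factors as (x - √849)(x + √849). The splitting field is K = Q(√849). Since 849 is squarefree and > 1, it is not a perfect square, so x^2 - 849 is irreducible over Q and [Q(√849) : Q] = 2. Hence [K : Q] = 2.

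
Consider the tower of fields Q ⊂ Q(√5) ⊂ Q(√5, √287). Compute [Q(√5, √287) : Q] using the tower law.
[Q(√5, √287) : Q] = 4

[Q(√5):Q] = 2 (min poly x^2 - 5, irreducible since 5 is squarefree > 1). For the top step, suppose √287 ∈ Q(√5), say √287 = c + d√5 with c, d ∈ Q. Squaring: 287 = c^2 + 5d^2 + 2cd√5. Since √5 ∉ Q this forces 2cd = 0. If d = 0 then √287 = c ∈ Q, contradicting 287 squarefree > 1. If c = 0 then 287 = 5d^2, so 5·287 = (5d)^2 is a perfect square in Q — but 5·287 = 1435 is not a perfect square (since 5 and 287 are distinct squarefree integers). Contradiction. Hence √287 ∉ Q(√5), so x^2 - 287 stays irreducible over Q(√5) and [Q(√5, √287) : Q(√5)] = 2. By the tower law, [Q(√5, √287) : Q] = 2 · 2 = 4.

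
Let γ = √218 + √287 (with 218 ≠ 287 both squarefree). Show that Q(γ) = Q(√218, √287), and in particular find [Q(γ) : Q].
[Q(γ) : Q] = 4 (equivalently, Q(γ) = Q(√218, √287))

Obviously Q(γ) ⊆ Q(√218, √287), and [Q(√218, √287):Q] = 4 (since 218, 287 are distinct squarefree integers > 1 with 62566 not a perfect square). To show equality we compute the minimal polynomial of γ. From γ = √218 + √287: γ^2 = 218 + 2√(62566) + 287 = 505 + 2√(62566), so γ^2 - 505 = 2√(62566); squaring, (γ^2 - 505)^2 = 4·62566, i.e. γ^4 - 1010γ^2 + 255025 - 250264 = 0, i.e. γ^4 - 1010γ^2 + 4761 = 0. So γ is a root of x^4 - 1010x^2 + 4761. This polynomial is irreducible over Q: it has no rational root (each ±√218 ± √287 is irrational), and any factorization into two quadratics over Q would force √(62566) ∈ Q (pairing opposite roots) or √218, √287 ∈ Q (other pairings), all impossible. Hence [Q(γ):Q] = 4 = [Q(√218, √287):Q], so Q(γ) = Q(√218, √287).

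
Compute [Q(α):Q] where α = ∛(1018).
[Q(α):Q] = 3

The minimal polynomial of α is x^3 - 1018, irreducible over Q since 1018 is not a perfect cube (so x^3 - 1018 has no rational root). Hence [Q(α):Q] = deg(m_α) = 3.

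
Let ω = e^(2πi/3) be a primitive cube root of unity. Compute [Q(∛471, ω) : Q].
[Q(∛471, ω) : Q] = 6

[Q(∛471):Q] = 3 (min poly x^3 - 471, irreducible since 471 is not a perfect cube). [Q(ω):Q] = 2 (min poly x^2 + x + 1). Since Q(∛471) ⊂ R and ω ∉ R, we have ω ∉ Q(∛471), so x^2 + x + 1 remains irreducible over Q(∛471) and [Q(∛471, ω) : Q(∛471)] = 2. By the tower law, [Q(∛471, ω) : Q] = 3 · 2 = 6. (In fact Q(∛471, ω) is the splitting field of x^3 - 471 over Q.)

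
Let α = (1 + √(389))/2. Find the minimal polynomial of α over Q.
m_α(x) = x^2 - x - 97

From 2α - 1 = √(389), squaring gives (2α - 1)^2 = 389, i.e. 4α^2 - 4α + 1 = 389, so α^2 - α + (1 - 389)/4 = 0. Since 389 ≡ 1 (mod 4), (1 - 389)/4 = -97 ∈ Z. The polynomial x^2 - x - 97 has discriminant 1 - 4·(-97) = 389, which is not a perfect square in Q (d = 389 is squarefree and ≠ 1), so x^2 - x - 97 is irreducible over Q. It is the minimal polynomial of α.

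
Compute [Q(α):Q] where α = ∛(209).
[Q(α):Q] = 3

The minimal polynomial of α is x^3 - 209, irreducible over Q since 209 is not a perfect cube (so x^3 - 209 has no rational root). Hence [Q(α):Q] = deg(m_α) = 3.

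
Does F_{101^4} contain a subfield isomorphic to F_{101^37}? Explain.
No: F_{101^37} is not a subfield of F_{101^4}

F_{p^m} embeds in F_{p^n} iff m | n. Here 37 ∤ 4 (since 4 = 0·37 + 4 with remainder 4 ≠ 0), so F_{101^37} is not a subfield of F_{101^4}. Equivalently: if it were, the tower law would give 37 = [F_{101^37}:F_101] dividing [F_{101^4}:F_101] = 4, contradiction.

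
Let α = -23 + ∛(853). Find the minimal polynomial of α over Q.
m_α(x) = x^3 + 69x^2 + 1587x + 11314

Set β = α + 23 = ∛(853), so β^3 = 853. Then (α + 23)^3 - 853 = 0, i.e. α is a root of g(x) = (x + 23)^3 - 853 = x^3 + 69x^2 + 1587x + 11314. Since g(x) = h(x + 23) where h(x) = x^3 - 853, and h is irreducible over Q (because 853 is not a perfect cube, so h has no rational root, and a monic cubic with no rational root is irreducible), g is also irreducible (irreducibility is preserved under the substitution x → x + 23). Hence m_α(x) = x^3 + 69x^2 + 1587x + 11314.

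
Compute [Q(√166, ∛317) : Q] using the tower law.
[Q(√166, ∛317) : Q] = 6

Let L = Q(√166, ∛317). Since Q(√166) ⊂ L and [Q(√166):Q] = 2, the tower law gives 2 | [L:Q]. Likewise Q(∛317) ⊂ L with [Q(∛317):Q] = 3 (because 317 is not a perfect cube), so 3 | [L:Q]. As gcd(2,3) = 1, [L:Q] is divisible by 6. Conversely L is generated over Q by √166 and ∛317, so [L:Q] ≤ 2·3 = 6. Therefore [Q(√166, ∛317) : Q] = 6.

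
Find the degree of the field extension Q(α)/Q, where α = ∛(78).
[Q(α):Q] = 3

The minimal polynomial of α is x^3 - 78, irreducible over Q since 78 is not a perfect cube (so x^3 - 78 has no rational root). Hence [Q(α):Q] = deg(m_α) = 3.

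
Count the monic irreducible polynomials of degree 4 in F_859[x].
There are 136116908070 monic irreducible polynomials of degree 4 over F_859

Each element of F_{859^4} that lies in no proper subfield is a root of exactly one monic irreducible of degree 4 over F_859, and each such polynomial has 4 distinct roots in F_{859^4}. By Möbius inversion the count is N_859(4) = (1/4) Σ_{d|4} μ(4/d) · 859^d = (1/4)(μ(4)·859^1 + μ(2)·859^2 + μ(1)·859^4) = 544467632280/4 = 136116908070.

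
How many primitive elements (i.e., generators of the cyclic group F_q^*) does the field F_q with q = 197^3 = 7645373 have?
There are φ(7645372) = 3102624 primitive elements

F_q^* is cyclic of order q - 1 = 7645372. A cyclic group of order m has exactly φ(m) generators. Here m = 7645372 = 2^2 · 7^2 · 19 · 2053, so the number of primitive elements is φ(7645372) = 3102624.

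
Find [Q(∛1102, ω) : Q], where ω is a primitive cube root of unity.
[Q(∛1102, ω) : Q] = 6

[Q(∛1102):Q] = 3 (min poly x^3 - 1102, irreducible since 1102 is not a perfect cube). [Q(ω):Q] = 2 (min poly x^2 + x + 1). Since Q(∛1102) ⊂ R and ω ∉ R, we have ω ∉ Q(∛1102), so x^2 + x + 1 remains irreducible over Q(∛1102) and [Q(∛1102, ω) : Q(∛1102)] = 2. By the tower law, [Q(∛1102, ω) : Q] = 3 · 2 = 6. (In fact Q(∛1102, ω) is the splitting field of x^3 - 1102 over Q.)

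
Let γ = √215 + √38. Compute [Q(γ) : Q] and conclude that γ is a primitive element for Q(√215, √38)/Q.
[Q(γ) : Q] = 4 (equivalently, Q(γ) = Q(√215, √38))

Obviously Q(γ) ⊆ Q(√215, √38), and [Q(√215, √38):Q] = 4 (since 215, 38 are distinct squarefree integers > 1 with 8170 not a perfect square). To show equality we compute the minimal polynomial of γ. From γ = √215 + √38: γ^2 = 215 + 2√(8170) + 38 = 253 + 2√(8170), so γ^2 - 253 = 2√(8170); squaring, (γ^2 - 253)^2 = 4·8170, i.e. γ^4 - 506γ^2 + 64009 - 32680 = 0, i.e. γ^4 - 506γ^2 + 31329 = 0. So γ is a root of x^4 - 506x^2 + 31329. This polynomial is irreducible over Q: it has no rational root (each ±√215 ± √38 is irrational), and any factorization into two quadratics over Q would force √(8170) ∈ Q (pairing opposite roots) or √215, √38 ∈ Q (other pairings), all impossible. Hence [Q(γ):Q] = 4 = [Q(√215, √38):Q], so Q(γ) = Q(√215, √38).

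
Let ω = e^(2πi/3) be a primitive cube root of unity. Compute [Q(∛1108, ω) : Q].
[Q(∛1108, ω) : Q] = 6

[Q(∛1108):Q] = 3 (min poly x^3 - 1108, irreducible since 1108 is not a perfect cube). [Q(ω):Q] = 2 (min poly x^2 + x + 1). Since Q(∛1108) ⊂ R and ω ∉ R, we have ω ∉ Q(∛1108), so x^2 + x + 1 remains irreducible over Q(∛1108) and [Q(∛1108, ω) : Q(∛1108)] = 2. By the tower law, [Q(∛1108, ω) : Q] = 3 · 2 = 6. (In fact Q(∛1108, ω) is the splitting field of x^3 - 1108 over Q.)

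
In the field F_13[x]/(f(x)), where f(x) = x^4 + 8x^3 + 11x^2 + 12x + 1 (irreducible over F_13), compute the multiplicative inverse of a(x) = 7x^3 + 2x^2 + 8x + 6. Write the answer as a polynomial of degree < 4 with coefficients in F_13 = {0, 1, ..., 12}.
a(x)^(-1) ≡ 12x^3 + 7x^2 + 3x + 8 (mod f(x))

Since f is irreducible over F_13, F_13[x]/(f) is a field and a(x) ≠ 0 has an inverse. Apply the extended Euclidean algorithm to f(x) and a(x) in F_13[x]: f(x) = (2x + 8)·a(x) + (5x^2 + x + 5);  a(x) = (4x + 10)·(5x^2 + x + 5) + (4x + 8);  (5x^2 + x + 5) = (11x + 1)·(4x + 8) + (10). The last nonzero remainder is the constant 10 = gcd(f, a) in F_13. Back-substituting through the division chain expresses 10 = s(x)·a(x) + t(x)·f(x) with s(x) ≡ 3x^3 + 5x^2 + 4x + 2 (mod f), so (3x^3 + 5x^2 + 4x + 2)·a(x) ≡ 10 (mod f). Multiplying by 10^(-1) ≡ 4 in F_13 gives a(x)^(-1) ≡ 4·(3x^3 + 5x^2 + 4x + 2) ≡ 12x^3 + 7x^2 + 3x + 8 (mod f). Check: (7x^3 + 2x^2 + 8x + 6)·(12x^3 + 7x^2 + 3x + 8) = 6x^6 + 8x^5 + x^4 + 8x^3 + 4x^2 + 4x + 9 ≡ 1 (mod x^4 + 8x^3 + 11x^2 + 12x + 1).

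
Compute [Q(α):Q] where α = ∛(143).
[Q(α):Q] = 3

The minimal polynomial of α is x^3 - 143, irreducible over Q since 143 is not a perfect cube (so x^3 - 143 has no rational root). Hence [Q(α):Q] = deg(m_α) = 3.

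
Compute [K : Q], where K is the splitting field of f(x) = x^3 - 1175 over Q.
[K : Q] = 6

The roots of x^3 - 1175 are ∛1175, ω∛1175, ω^2∛1175 where ω = e^(2πi/3) is a primitive cube root of unity, so K = Q(∛1175, ω). Now [Q(∛1175):Q] = 3 (since 1175 is not a perfect cube, x^3 - 1175 is irreducible) and [Q(ω):Q] = 2. Both 2 and 3 divide [K:Q], and [K:Q] ≤ 3·2 = 6, so [K:Q] = 6. (Equivalently: Q(∛1175) ⊂ R but ω ∉ R, so [K : Q(∛1175)] = 2.)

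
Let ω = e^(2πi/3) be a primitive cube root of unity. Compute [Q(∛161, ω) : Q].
[Q(∛161, ω) : Q] = 6

[Q(∛161):Q] = 3 (min poly x^3 - 161, irreducible since 161 is not a perfect cube). [Q(ω):Q] = 2 (min poly x^2 + x + 1). Since Q(∛161) ⊂ R and ω ∉ R, we have ω ∉ Q(∛161), so x^2 + x + 1 remains irreducible over Q(∛161) and [Q(∛161, ω) : Q(∛161)] = 2. By the tower law, [Q(∛161, ω) : Q] = 3 · 2 = 6. (In fact Q(∛161, ω) is the splitting field of x^3 - 161 over Q.)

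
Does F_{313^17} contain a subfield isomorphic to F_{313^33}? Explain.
No: F_{313^33} is not a subfield of F_{313^17}

F_{p^m} embeds in F_{p^n} iff m | n. Here 33 ∤ 17 (since 17 = 0·33 + 17 with remainder 17 ≠ 0), so F_{313^33} is not a subfield of F_{313^17}. Equivalently: if it were, the tower law would give 33 = [F_{313^33}:F_313] dividing [F_{313^17}:F_313] = 17, contradiction.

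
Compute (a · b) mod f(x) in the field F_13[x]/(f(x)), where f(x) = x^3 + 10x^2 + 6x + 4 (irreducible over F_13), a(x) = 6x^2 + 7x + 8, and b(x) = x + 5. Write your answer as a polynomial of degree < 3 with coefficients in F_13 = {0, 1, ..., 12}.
a · b ≡ 3x^2 + 7x + 3 (mod f(x))

Multiply in F_13[x]: a(x)·b(x) = (6x^2 + 7x + 8)·(x + 5) = 6x^3 + 11x^2 + 4x + 1. This has degree ≥ 3, so divide by f(x) over F_13: 6x^3 + 11x^2 + 4x + 1 = (6)·(x^3 + 10x^2 + 6x + 4) + (3x^2 + 7x + 3). Hence a·b ≡ 3x^2 + 7x + 3 (mod f). (F_13[x]/(f) is a field with 13^3 = 2197 elements since f is irreducible of degree 3.)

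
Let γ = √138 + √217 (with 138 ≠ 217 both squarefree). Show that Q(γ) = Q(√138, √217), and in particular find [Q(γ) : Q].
[Q(γ) : Q] = 4 (equivalently, Q(γ) = Q(√138, √217))

Obviously Q(γ) ⊆ Q(√138, √217), and [Q(√138, √217):Q] = 4 (since 138, 217 are distinct squarefree integers > 1 with 29946 not a perfect square). To show equality we compute the minimal polynomial of γ. From γ = √138 + √217: γ^2 = 138 + 2√(29946) + 217 = 355 + 2√(29946), so γ^2 - 355 = 2√(29946); squaring, (γ^2 - 355)^2 = 4·29946, i.e. γ^4 - 710γ^2 + 126025 - 119784 = 0, i.e. γ^4 - 710γ^2 + 6241 = 0. So γ is a root of x^4 - 710x^2 + 6241. This polynomial is irreducible over Q: it has no rational root (each ±√138 ± √217 is irrational), and any factorization into two quadratics over Q would force √(29946) ∈ Q (pairing opposite roots) or √138, √217 ∈ Q (other pairings), all impossible. Hence [Q(γ):Q] = 4 = [Q(√138, √217):Q], so Q(γ) = Q(√138, √217).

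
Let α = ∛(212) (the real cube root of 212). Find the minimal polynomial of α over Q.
m_α(x) = x^3 - 212

α satisfies α^3 = 212, so x^3 - 212 annihilates α. By the rational root test, a rational root p/q (in lowest terms) of x^3 - 212 would satisfy p^3 = 212 q^3, forcing q = 1 and p^3 = 212; but 212 is not a perfect cube, contradiction. A monic cubic over Q with no rational root is irreducible (any nontrivial factorization would include a linear factor). Hence x^3 - 212 is the minimal polynomial of α, and in particular [Q(α):Q] = 3.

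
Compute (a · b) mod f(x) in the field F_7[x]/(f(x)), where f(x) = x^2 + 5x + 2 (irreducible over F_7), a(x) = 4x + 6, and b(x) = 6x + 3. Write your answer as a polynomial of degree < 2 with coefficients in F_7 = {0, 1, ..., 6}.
a · b ≡ 5x + 5 (mod f(x))

Multiply in F_7[x]: a(x)·b(x) = (4x + 6)·(6x + 3) = 3x^2 + 6x + 4. This has degree ≥ 2, so divide by f(x) over F_7: 3x^2 + 6x + 4 = (3)·(x^2 + 5x + 2) + (5x + 5). Hence a·b ≡ 5x + 5 (mod f). (F_7[x]/(f) is a field with 7^2 = 49 elements since f is irreducible of degree 2.)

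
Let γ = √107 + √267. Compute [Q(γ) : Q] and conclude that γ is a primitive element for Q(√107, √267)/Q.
[Q(γ) : Q] = 4 (equivalently, Q(γ) = Q(√107, √267))

Obviously Q(γ) ⊆ Q(√107, √267), and [Q(√107, √267):Q] = 4 (since 107, 267 are distinct squarefree integers > 1 with 28569 not a perfect square). To show equality we compute the minimal polynomial of γ. From γ = √107 + √267: γ^2 = 107 + 2√(28569) + 267 = 374 + 2√(28569), so γ^2 - 374 = 2√(28569); squaring, (γ^2 - 374)^2 = 4·28569, i.e. γ^4 - 748γ^2 + 139876 - 114276 = 0, i.e. γ^4 - 748γ^2 + 25600 = 0. So γ is a root of x^4 - 748x^2 + 25600. This polynomial is irreducible over Q: it has no rational root (each ±√107 ± √267 is irrational), and any factorization into two quadratics over Q would force √(28569) ∈ Q (pairing opposite roots) or √107, √267 ∈ Q (other pairings), all impossible. Hence [Q(γ):Q] = 4 = [Q(√107, √267):Q], so Q(γ) = Q(√107, √267).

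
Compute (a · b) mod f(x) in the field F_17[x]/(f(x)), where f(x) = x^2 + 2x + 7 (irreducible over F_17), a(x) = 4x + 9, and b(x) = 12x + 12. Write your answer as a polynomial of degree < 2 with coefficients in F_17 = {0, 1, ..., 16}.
a · b ≡ 9x + 10 (mod f(x))

Multiply in F_17[x]: a(x)·b(x) = (4x + 9)·(12x + 12) = 14x^2 + 3x + 6. This has degree ≥ 2, so divide by f(x) over F_17: 14x^2 + 3x + 6 = (14)·(x^2 + 2x + 7) + (9x + 10). Hence a·b ≡ 9x + 10 (mod f). (F_17[x]/(f) is a field with 17^2 = 289 elements since f is irreducible of degree 2.)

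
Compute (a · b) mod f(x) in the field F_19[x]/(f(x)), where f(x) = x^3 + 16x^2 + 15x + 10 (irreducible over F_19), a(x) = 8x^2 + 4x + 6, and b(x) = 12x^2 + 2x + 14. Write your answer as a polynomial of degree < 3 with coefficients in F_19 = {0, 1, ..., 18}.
a · b ≡ 17x^2 + 3x + 3 (mod f(x))

Multiply in F_19[x]: a(x)·b(x) = (8x^2 + 4x + 6)·(12x^2 + 2x + 14) = x^4 + 7x^3 + 2x^2 + 11x + 8. This has degree ≥ 3, so divide by f(x) over F_19: x^4 + 7x^3 + 2x^2 + 11x + 8 = (x + 10)·(x^3 + 16x^2 + 15x + 10) + (17x^2 + 3x + 3). Hence a·b ≡ 17x^2 + 3x + 3 (mod f). (F_19[x]/(f) is a field with 19^3 = 6859 elements since f is irreducible of degree 3.)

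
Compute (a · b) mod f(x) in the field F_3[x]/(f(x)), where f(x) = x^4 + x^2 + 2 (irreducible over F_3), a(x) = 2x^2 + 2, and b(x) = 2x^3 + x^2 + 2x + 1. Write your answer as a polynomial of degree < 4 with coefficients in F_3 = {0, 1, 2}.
a · b ≡ x^3 + 2x^2 + 2x + 1 (mod f(x))

Multiply in F_3[x]: a(x)·b(x) = (2x^2 + 2)·(2x^3 + x^2 + 2x + 1) = x^5 + 2x^4 + 2x^3 + x^2 + x + 2. This has degree ≥ 4, so divide by f(x) over F_3: x^5 + 2x^4 + 2x^3 + x^2 + x + 2 = (x + 2)·(x^4 + x^2 + 2) + (x^3 + 2x^2 + 2x + 1). Hence a·b ≡ x^3 + 2x^2 + 2x + 1 (mod f). (F_3[x]/(f) is a field with 3^4 = 81 elements since f is irreducible of degree 4.)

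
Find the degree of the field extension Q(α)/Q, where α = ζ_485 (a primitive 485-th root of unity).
[Q(α):Q] = 384

The minimal polynomial of ζ_485 over Q is the 485-th cyclotomic polynomial Φ_485(x), which is irreducible over Q and has degree φ(485) = 384. Hence [Q(α):Q] = φ(485) = 384.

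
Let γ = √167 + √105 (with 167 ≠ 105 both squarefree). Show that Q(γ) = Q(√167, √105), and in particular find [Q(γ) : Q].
[Q(γ) : Q] = 4 (equivalently, Q(γ) = Q(√167, √105))

Obviously Q(γ) ⊆ Q(√167, √105), and [Q(√167, √105):Q] = 4 (since 167, 105 are distinct squarefree integers > 1 with 17535 not a perfect square). To show equality we compute the minimal polynomial of γ. From γ = √167 + √105: γ^2 = 167 + 2√(17535) + 105 = 272 + 2√(17535), so γ^2 - 272 = 2√(17535); squaring, (γ^2 - 272)^2 = 4·17535, i.e. γ^4 - 544γ^2 + 73984 - 70140 = 0, i.e. γ^4 - 544γ^2 + 3844 = 0. So γ is a root of x^4 - 544x^2 + 3844. This polynomial is irreducible over Q: it has no rational root (each ±√167 ± √105 is irrational), and any factorization into two quadratics over Q would force √(17535) ∈ Q (pairing opposite roots) or √167, √105 ∈ Q (other pairings), all impossible. Hence [Q(γ):Q] = 4 = [Q(√167, √105):Q], so Q(γ) = Q(√167, √105).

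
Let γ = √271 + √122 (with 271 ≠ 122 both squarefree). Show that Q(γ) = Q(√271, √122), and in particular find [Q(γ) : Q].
[Q(γ) : Q] = 4 (equivalently, Q(γ) = Q(√271, √122))

Obviously Q(γ) ⊆ Q(√271, √122), and [Q(√271, √122):Q] = 4 (since 271, 122 are distinct squarefree integers > 1 with 33062 not a perfect square). To show equality we compute the minimal polynomial of γ. From γ = √271 + √122: γ^2 = 271 + 2√(33062) + 122 = 393 + 2√(33062), so γ^2 - 393 = 2√(33062); squaring, (γ^2 - 393)^2 = 4·33062, i.e. γ^4 - 786γ^2 + 154449 - 132248 = 0, i.e. γ^4 - 786γ^2 + 22201 = 0. So γ is a root of x^4 - 786x^2 + 22201. This polynomial is irreducible over Q: it has no rational root (each ±√271 ± √122 is irrational), and any factorization into two quadratics over Q would force √(33062) ∈ Q (pairing opposite roots) or √271, √122 ∈ Q (other pairings), all impossible. Hence [Q(γ):Q] = 4 = [Q(√271, √122):Q], so Q(γ) = Q(√271, √122).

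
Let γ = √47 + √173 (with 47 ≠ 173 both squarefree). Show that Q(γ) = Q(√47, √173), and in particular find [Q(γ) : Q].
[Q(γ) : Q] = 4 (equivalently, Q(γ) = Q(√47, √173))

Obviously Q(γ) ⊆ Q(√47, √173), and [Q(√47, √173):Q] = 4 (since 47, 173 are distinct squarefree integers > 1 with 8131 not a perfect square). To show equality we compute the minimal polynomial of γ. From γ = √47 + √173: γ^2 = 47 + 2√(8131) + 173 = 220 + 2√(8131), so γ^2 - 220 = 2√(8131); squaring, (γ^2 - 220)^2 = 4·8131, i.e. γ^4 - 440γ^2 + 48400 - 32524 = 0, i.e. γ^4 - 440γ^2 + 15876 = 0. So γ is a root of x^4 - 440x^2 + 15876. This polynomial is irreducible over Q: it has no rational root (each ±√47 ± √173 is irrational), and any factorization into two quadratics over Q would force √(8131) ∈ Q (pairing opposite roots) or √47, √173 ∈ Q (other pairings), all impossible. Hence [Q(γ):Q] = 4 = [Q(√47, √173):Q], so Q(γ) = Q(√47, √173).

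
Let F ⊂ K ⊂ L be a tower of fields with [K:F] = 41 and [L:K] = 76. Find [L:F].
[L:F] = 3116

The tower law says that for any tower of field extensions F ⊂ K ⊂ L with finite degrees, [L:F] = [L:K] · [K:F]. Here this gives [L:F] = 76 · 41 = 3116.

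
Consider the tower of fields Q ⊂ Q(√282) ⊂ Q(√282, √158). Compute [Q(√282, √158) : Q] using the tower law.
[Q(√282, √158) : Q] = 4

[Q(√282):Q] = 2 (min poly x^2 - 282, irreducible since 282 is squarefree > 1). For the top step, suppose √158 ∈ Q(√282), say √158 = c + d√282 with c, d ∈ Q. Squaring: 158 = c^2 + 282d^2 + 2cd√282. Since √282 ∉ Q this forces 2cd = 0. If d = 0 then √158 = c ∈ Q, contradicting 158 squarefree > 1. If c = 0 then 158 = 282d^2, so 282·158 = (282d)^2 is a perfect square in Q — but 282·158 = 44556 is not a perfect square (since 282 and 158 are distinct squarefree integers). Contradiction. Hence √158 ∉ Q(√282), so x^2 - 158 stays irreducible over Q(√282) and [Q(√282, √158) : Q(√282)] = 2. By the tower law, [Q(√282, √158) : Q] = 2 · 2 = 4.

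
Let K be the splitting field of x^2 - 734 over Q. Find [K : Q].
[K : Q] = 2

f(x) = x^2 - 734 factors as (x - √734)(x + √734). The splitting field is K = Q(√734). Since 734 is squarefree and > 1, it is not a perfect square, so x^2 - 734 is irreducible over Q and [Q(√734) : Q] = 2. Hence [K : Q] = 2.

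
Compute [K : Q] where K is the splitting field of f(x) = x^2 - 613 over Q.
[K : Q] = 2

f(x) = x^2 - 613 factors as (x - √613)(x + √613). The splitting field is K = Q(√613). Since 613 is squarefree and > 1, it is not a perfect square, so x^2 - 613 is irreducible over Q and [Q(√613) : Q] = 2. Hence [K : Q] = 2.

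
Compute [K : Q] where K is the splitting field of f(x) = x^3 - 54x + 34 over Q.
[K : Q] = 6

By the rational root test, any rational root of the monic integer polynomial f(x) = x^3 - 54x + 34 must be an integer dividing the constant term 34, i.e. one of ±{1, 2, 17, 34}. Evaluating: f(1) = -19, f(-1) = 87, f(2) = -66, f(-2) = 134, f(17) = 4029, f(-17) = -3961, f(34) = 37502, f(-34) = -37434; none is 0, so f has no rational root and is therefore irreducible over Q (a cubic with no linear factor over a field is irreducible). For an irreducible cubic, the Galois group is A_3 or S_3 according as the discriminant disc(f) = -4a^3 - 27b^2 = -4·(-54)^3 - 27·(34)^2 = 598644 is or is not a square in Q. Here disc(f) = 598644 is not a perfect square in Q, so the Galois group of f over Q is not contained in A_3 and must be all of S_3. The splitting field has degree |S_3| = 6 over Q, so [K : Q] = 6.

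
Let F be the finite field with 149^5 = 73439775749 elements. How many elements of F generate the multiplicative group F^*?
There are φ(73439775748) = 35521200000 primitive elements

F_q^* is cyclic of order q - 1 = 73439775748. A cyclic group of order m has exactly φ(m) generators. Here m = 73439775748 = 2^2 · 37 · 251 · 691 · 2861, so the number of primitive elements is φ(73439775748) = 35521200000.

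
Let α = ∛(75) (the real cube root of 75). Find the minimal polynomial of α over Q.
m_α(x) = x^3 - 75

α satisfies α^3 = 75, so x^3 - 75 annihilates α. By the rational root test, a rational root p/q (in lowest terms) of x^3 - 75 would satisfy p^3 = 75 q^3, forcing q = 1 and p^3 = 75; but 75 is not a perfect cube, contradiction. A monic cubic over Q with no rational root is irreducible (any nontrivial factorization would include a linear factor). Hence x^3 - 75 is the minimal polynomial of α, and in particular [Q(α):Q] = 3.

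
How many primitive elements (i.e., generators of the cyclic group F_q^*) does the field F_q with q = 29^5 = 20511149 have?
There are φ(20511148) = 8790480 primitive elements

F_q^* is cyclic of order q - 1 = 20511148. A cyclic group of order m has exactly φ(m) generators. Here m = 20511148 = 2^2 · 7 · 732541, so the number of primitive elements is φ(20511148) = 8790480.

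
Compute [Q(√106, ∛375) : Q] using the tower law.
[Q(√106, ∛375) : Q] = 6

Let L = Q(√106, ∛375). Since Q(√106) ⊂ L and [Q(√106):Q] = 2, the tower law gives 2 | [L:Q]. Likewise Q(∛375) ⊂ L with [Q(∛375):Q] = 3 (because 375 is not a perfect cube), so 3 | [L:Q]. As gcd(2,3) = 1, [L:Q] is divisible by 6. Conversely L is generated over Q by √106 and ∛375, so [L:Q] ≤ 2·3 = 6. Therefore [Q(√106, ∛375) : Q] = 6.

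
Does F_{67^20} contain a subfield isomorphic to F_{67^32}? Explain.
No: F_{67^32} is not a subfield of F_{67^20}

F_{p^m} embeds in F_{p^n} iff m | n. Here 32 ∤ 20 (since 20 = 0·32 + 20 with remainder 20 ≠ 0), so F_{67^32} is not a subfield of F_{67^20}. Equivalently: if it were, the tower law would give 32 = [F_{67^32}:F_67] dividing [F_{67^20}:F_67] = 20, contradiction.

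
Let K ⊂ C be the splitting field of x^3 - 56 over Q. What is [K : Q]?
[K : Q] = 6

The roots of x^3 - 56 are ∛56, ω∛56, ω^2∛56 where ω = e^(2πi/3) is a primitive cube root of unity, so K = Q(∛56, ω). Now [Q(∛56):Q] = 3 (since 56 is not a perfect cube, x^3 - 56 is irreducible) and [Q(ω):Q] = 2. Both 2 and 3 divide [K:Q], and [K:Q] ≤ 3·2 = 6, so [K:Q] = 6. (Equivalently: Q(∛56) ⊂ R but ω ∉ R, so [K : Q(∛56)] = 2.)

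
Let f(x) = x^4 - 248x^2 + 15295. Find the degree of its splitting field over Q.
[K : Q] = 4

Solving the quadratic in x^2: x^2 = (248 ± √(248^2 - 4·15295))/2 = (248 ± √324)/2 = (248 ± 18)/2, giving x^2 = 133 or x^2 = 115. So f(x) = (x^2 - 133)(x^2 - 115) and the roots of f are ±√133, ±√115. Hence the splitting field is K = Q(√133, √115). Since 133 and 115 are distinct squarefree integers > 1, their product 15295 is not a perfect square, so √115 ∉ Q(√133). By the tower law [K:Q] = [Q(√133,√115):Q(√133)] · [Q(√133):Q] = 2 · 2 = 4.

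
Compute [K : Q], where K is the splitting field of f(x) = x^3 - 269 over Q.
[K : Q] = 6

The roots of x^3 - 269 are ∛269, ω∛269, ω^2∛269 where ω = e^(2πi/3) is a primitive cube root of unity, so K = Q(∛269, ω). Now [Q(∛269):Q] = 3 (since 269 is not a perfect cube, x^3 - 269 is irreducible) and [Q(ω):Q] = 2. Both 2 and 3 divide [K:Q], and [K:Q] ≤ 3·2 = 6, so [K:Q] = 6. (Equivalently: Q(∛269) ⊂ R but ω ∉ R, so [K : Q(∛269)] = 2.)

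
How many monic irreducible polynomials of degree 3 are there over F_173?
There are 1725848 monic irreducible polynomials of degree 3 over F_173

Each element of F_{173^3} that lies in no proper subfield is a root of exactly one monic irreducible of degree 3 over F_173, and each such polynomial has 3 distinct roots in F_{173^3}. By Möbius inversion the count is N_173(3) = (1/3) Σ_{d|3} μ(3/d) · 173^d = (1/3)(μ(3)·173^1 + μ(1)·173^3) = 5177544/3 = 1725848.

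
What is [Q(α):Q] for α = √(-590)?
[Q(α):Q] = 2

[Q(α):Q] equals the degree of the minimal polynomial of α. Here α^2 = -590 and x^2 + 590 is irreducible (d = -590 is squarefree, ≠ 1, hence not a square), so deg(m_α) = 2. Thus [Q(α):Q] = 2.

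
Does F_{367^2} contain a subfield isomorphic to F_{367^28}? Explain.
No: F_{367^28} is not a subfield of F_{367^2}

F_{p^m} embeds in F_{p^n} iff m | n. Here 28 ∤ 2 (since 2 = 0·28 + 2 with remainder 2 ≠ 0), so F_{367^28} is not a subfield of F_{367^2}. Equivalently: if it were, the tower law would give 28 = [F_{367^28}:F_367] dividing [F_{367^2}:F_367] = 2, contradiction.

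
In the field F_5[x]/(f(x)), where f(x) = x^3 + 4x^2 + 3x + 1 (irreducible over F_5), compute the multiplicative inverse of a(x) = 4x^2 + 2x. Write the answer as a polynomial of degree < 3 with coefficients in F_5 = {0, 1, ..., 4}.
a(x)^(-1) ≡ x + 1 (mod f(x))

Since f is irreducible over F_5, F_5[x]/(f) is a field and a(x) ≠ 0 has an inverse. Apply the extended Euclidean algorithm to f(x) and a(x) in F_5[x]: f(x) = (4x + 4)·a(x) + (1). The last nonzero remainder is the constant 1 = gcd(f, a) in F_5. Back-substituting through the division chain expresses 1 = s(x)·a(x) + t(x)·f(x) with s(x) ≡ x + 1 (mod f), so a(x)^(-1) ≡ s(x) = x + 1 (mod f). Check: (4x^2 + 2x)·(x + 1) = 4x^3 + x^2 + 2x ≡ 1 (mod x^3 + 4x^2 + 3x + 1).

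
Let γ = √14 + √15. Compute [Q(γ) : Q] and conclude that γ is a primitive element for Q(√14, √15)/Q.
[Q(γ) : Q] = 4 (equivalently, Q(γ) = Q(√14, √15))

Obviously Q(γ) ⊆ Q(√14, √15), and [Q(√14, √15):Q] = 4 (since 14, 15 are distinct squarefree integers > 1 with 210 not a perfect square). To show equality we compute the minimal polynomial of γ. From γ = √14 + √15: γ^2 = 14 + 2√(210) + 15 = 29 + 2√(210), so γ^2 - 29 = 2√(210); squaring, (γ^2 - 29)^2 = 4·210, i.e. γ^4 - 58γ^2 + 841 - 840 = 0, i.e. γ^4 - 58γ^2 + 1 = 0. So γ is a root of x^4 - 58x^2 + 1. This polynomial is irreducible over Q: it has no rational root (each ±√14 ± √15 is irrational), and any factorization into two quadratics over Q would force √(210) ∈ Q (pairing opposite roots) or √14, √15 ∈ Q (other pairings), all impossible. Hence [Q(γ):Q] = 4 = [Q(√14, √15):Q], so Q(γ) = Q(√14, √15).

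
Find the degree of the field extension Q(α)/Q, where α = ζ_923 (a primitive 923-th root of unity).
[Q(α):Q] = 840

The minimal polynomial of ζ_923 over Q is the 923-th cyclotomic polynomial Φ_923(x), which is irreducible over Q and has degree φ(923) = 840. Hence [Q(α):Q] = φ(923) = 840.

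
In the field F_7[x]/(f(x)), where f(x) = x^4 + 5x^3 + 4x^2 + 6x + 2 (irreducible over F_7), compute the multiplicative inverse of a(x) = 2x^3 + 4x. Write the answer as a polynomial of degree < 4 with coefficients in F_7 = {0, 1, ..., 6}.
a(x)^(-1) ≡ 2x^3 + x^2 + 6x + 6 (mod f(x))

Since f is irreducible over F_7, F_7[x]/(f) is a field and a(x) ≠ 0 has an inverse. Apply the extended Euclidean algorithm to f(x) and a(x) in F_7[x]: f(x) = (4x + 6)·a(x) + (2x^2 + 3x + 2);  a(x) = (x + 2)·(2x^2 + 3x + 2) + (3x + 3);  (2x^2 + 3x + 2) = (3x + 5)·(3x + 3) + (1). The last nonzero remainder is the constant 1 = gcd(f, a) in F_7. Back-substituting through the division chain expresses 1 = s(x)·a(x) + t(x)·f(x) with s(x) ≡ 2x^3 + x^2 + 6x + 6 (mod f), so a(x)^(-1) ≡ s(x) = 2x^3 + x^2 + 6x + 6 (mod f). Check: (2x^3 + 4x)·(2x^3 + x^2 + 6x + 6) = 4x^6 + 2x^5 + 6x^4 + 2x^3 + 3x^2 + 3x ≡ 1 (mod x^4 + 5x^3 + 4x^2 + 6x + 2).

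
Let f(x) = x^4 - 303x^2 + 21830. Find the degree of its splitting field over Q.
[K : Q] = 4

Solving the quadratic in x^2: x^2 = (303 ± √(303^2 - 4·21830))/2 = (303 ± √4489)/2 = (303 ± 67)/2, giving x^2 = 118 or x^2 = 185. So f(x) = (x^2 - 118)(x^2 - 185) and the roots of f are ±√118, ±√185. Hence the splitting field is K = Q(√118, √185). Since 118 and 185 are distinct squarefree integers > 1, their product 21830 is not a perfect square, so √185 ∉ Q(√118). By the tower law [K:Q] = [Q(√118,√185):Q(√118)] · [Q(√118):Q] = 2 · 2 = 4.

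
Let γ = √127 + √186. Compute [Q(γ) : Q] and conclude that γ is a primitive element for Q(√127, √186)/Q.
[Q(γ) : Q] = 4 (equivalently, Q(γ) = Q(√127, √186))

Obviously Q(γ) ⊆ Q(√127, √186), and [Q(√127, √186):Q] = 4 (since 127, 186 are distinct squarefree integers > 1 with 23622 not a perfect square). To show equality we compute the minimal polynomial of γ. From γ = √127 + √186: γ^2 = 127 + 2√(23622) + 186 = 313 + 2√(23622), so γ^2 - 313 = 2√(23622); squaring, (γ^2 - 313)^2 = 4·23622, i.e. γ^4 - 626γ^2 + 97969 - 94488 = 0, i.e. γ^4 - 626γ^2 + 3481 = 0. So γ is a root of x^4 - 626x^2 + 3481. This polynomial is irreducible over Q: it has no rational root (each ±√127 ± √186 is irrational), and any factorization into two quadratics over Q would force √(23622) ∈ Q (pairing opposite roots) or √127, √186 ∈ Q (other pairings), all impossible. Hence [Q(γ):Q] = 4 = [Q(√127, √186):Q], so Q(γ) = Q(√127, √186).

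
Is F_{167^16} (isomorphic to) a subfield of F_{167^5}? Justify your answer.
No: F_{167^16} is not a subfield of F_{167^5}

F_{p^m} embeds in F_{p^n} iff m | n. Here 16 ∤ 5 (since 5 = 0·16 + 5 with remainder 5 ≠ 0), so F_{167^16} is not a subfield of F_{167^5}. Equivalently: if it were, the tower law would give 16 = [F_{167^16}:F_167] dividing [F_{167^5}:F_167] = 5, contradiction.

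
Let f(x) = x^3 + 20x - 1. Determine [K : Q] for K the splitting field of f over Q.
[K : Q] = 6

By the rational root test, any rational root of the monic integer polynomial f(x) = x^3 + 20x - 1 must be an integer dividing the constant term -1, i.e. one of ±{1}. Evaluating: f(1) = 20, f(-1) = -22; none is 0, so f has no rational root and is therefore irreducible over Q (a cubic with no linear factor over a field is irreducible). For an irreducible cubic, the Galois group is A_3 or S_3 according as the discriminant disc(f) = -4a^3 - 27b^2 = -4·(20)^3 - 27·(-1)^2 = -32027 is or is not a square in Q. Here disc(f) = -32027 is not a perfect square in Q, so the Galois group of f over Q is not contained in A_3 and must be all of S_3. The splitting field has degree |S_3| = 6 over Q, so [K : Q] = 6.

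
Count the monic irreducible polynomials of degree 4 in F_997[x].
There are 247013224518 monic irreducible polynomials of degree 4 over F_997

Each element of F_{997^4} that lies in no proper subfield is a root of exactly one monic irreducible of degree 4 over F_997, and each such polynomial has 4 distinct roots in F_{997^4}. By Möbius inversion the count is N_997(4) = (1/4) Σ_{d|4} μ(4/d) · 997^d = (1/4)(μ(4)·997^1 + μ(2)·997^2 + μ(1)·997^4) = 988052898072/4 = 247013224518.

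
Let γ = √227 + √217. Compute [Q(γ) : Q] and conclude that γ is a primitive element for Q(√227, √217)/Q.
[Q(γ) : Q] = 4 (equivalently, Q(γ) = Q(√227, √217))

Obviously Q(γ) ⊆ Q(√227, √217), and [Q(√227, √217):Q] = 4 (since 227, 217 are distinct squarefree integers > 1 with 49259 not a perfect square). To show equality we compute the minimal polynomial of γ. From γ = √227 + √217: γ^2 = 227 + 2√(49259) + 217 = 444 + 2√(49259), so γ^2 - 444 = 2√(49259); squaring, (γ^2 - 444)^2 = 4·49259, i.e. γ^4 - 888γ^2 + 197136 - 197036 = 0, i.e. γ^4 - 888γ^2 + 100 = 0. So γ is a root of x^4 - 888x^2 + 100. This polynomial is irreducible over Q: it has no rational root (each ±√227 ± √217 is irrational), and any factorization into two quadratics over Q would force √(49259) ∈ Q (pairing opposite roots) or √227, √217 ∈ Q (other pairings), all impossible. Hence [Q(γ):Q] = 4 = [Q(√227, √217):Q], so Q(γ) = Q(√227, √217).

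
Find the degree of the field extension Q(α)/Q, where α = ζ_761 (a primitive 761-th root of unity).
[Q(α):Q] = 760

The minimal polynomial of ζ_761 over Q is the 761-th cyclotomic polynomial Φ_761(x), which is irreducible over Q and has degree φ(761) = 760. Hence [Q(α):Q] = φ(761) = 760.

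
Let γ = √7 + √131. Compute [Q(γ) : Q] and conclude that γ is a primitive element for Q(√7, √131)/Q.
[Q(γ) : Q] = 4 (equivalently, Q(γ) = Q(√7, √131))

Obviously Q(γ) ⊆ Q(√7, √131), and [Q(√7, √131):Q] = 4 (since 7, 131 are distinct squarefree integers > 1 with 917 not a perfect square). To show equality we compute the minimal polynomial of γ. From γ = √7 + √131: γ^2 = 7 + 2√(917) + 131 = 138 + 2√(917), so γ^2 - 138 = 2√(917); squaring, (γ^2 - 138)^2 = 4·917, i.e. γ^4 - 276γ^2 + 19044 - 3668 = 0, i.e. γ^4 - 276γ^2 + 15376 = 0. So γ is a root of x^4 - 276x^2 + 15376. This polynomial is irreducible over Q: it has no rational root (each ±√7 ± √131 is irrational), and any factorization into two quadratics over Q would force √(917) ∈ Q (pairing opposite roots) or √7, √131 ∈ Q (other pairings), all impossible. Hence [Q(γ):Q] = 4 = [Q(√7, √131):Q], so Q(γ) = Q(√7, √131).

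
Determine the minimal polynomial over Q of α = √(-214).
m_α(x) = x^2 + 214

α satisfies α^2 + 214 = 0, so x^2 + 214 annihilates α. Since d = -214 is squarefree and ≠ 1, it is not a perfect square in Q, so x^2 + 214 has no rational root and is therefore irreducible over Q (a degree-2 polynomial over a field is irreducible iff it has no root). Hence m_α(x) = x^2 + 214.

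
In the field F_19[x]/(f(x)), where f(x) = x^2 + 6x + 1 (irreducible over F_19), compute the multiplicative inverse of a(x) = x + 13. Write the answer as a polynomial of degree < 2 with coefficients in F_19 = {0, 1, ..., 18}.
a(x)^(-1) ≡ 13x + 4 (mod f(x))

Since f is irreducible over F_19, F_19[x]/(f) is a field and a(x) ≠ 0 has an inverse. Apply the extended Euclidean algorithm to f(x) and a(x) in F_19[x]: f(x) = (x + 12)·a(x) + (16). The last nonzero remainder is the constant 16 = gcd(f, a) in F_19. Back-substituting through the division chain expresses 16 = s(x)·a(x) + t(x)·f(x) with s(x) ≡ 18x + 7 (mod f), so (18x + 7)·a(x) ≡ 16 (mod f). Multiplying by 16^(-1) ≡ 6 in F_19 gives a(x)^(-1) ≡ 6·(18x + 7) ≡ 13x + 4 (mod f). Check: (x + 13)·(13x + 4) = 13x^2 + 2x + 14 ≡ 1 (mod x^2 + 6x + 1).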